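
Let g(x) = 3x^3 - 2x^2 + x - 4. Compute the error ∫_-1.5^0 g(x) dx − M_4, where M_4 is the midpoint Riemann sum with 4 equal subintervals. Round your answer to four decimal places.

-0.1538

Exact integral: ∫_-1.5^0 g(x) dx = -13.171875.
M_4 ≈ -13.018066.
Error ≈ -13.171875 − (-13.018066) ≈ -0.1538.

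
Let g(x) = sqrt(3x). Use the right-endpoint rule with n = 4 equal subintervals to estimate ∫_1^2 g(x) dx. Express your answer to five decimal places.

2.19965

Δx = (2 − 1)/4 = 0.25.
Right endpoints: 1.25, 1.5, 1.75, 2.
g(1.25) ≈ 1.93649, g(1.5) ≈ 2.12132, g(1.75) ≈ 2.29129, g(2) ≈ 2.44949.
Sum = Δx · [g(1.25) + g(1.5) + g(1.75) + g(2)].
Sum ≈ 2.19965.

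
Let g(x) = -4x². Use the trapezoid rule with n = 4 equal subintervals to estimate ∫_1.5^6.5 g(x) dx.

-366.875

Δx = (6.5 − 1.5)/4 = 1.25.
g(1.5) = -9, g(2.75) = -30.25, g(4) = -64, g(5.25) = -110.25, g(6.5) = -169.
T_4 = (Δx/2)·[g(x_0) + 2g(x_1) + 2g(x_2) + 2g(x_3) + g(x_4)].
Sum = -366.875.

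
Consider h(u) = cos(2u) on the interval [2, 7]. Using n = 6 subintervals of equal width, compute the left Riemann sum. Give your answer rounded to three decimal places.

0.332

Δu = (7 − 2)/6 = 5/6.
Left endpoints: 2, 17/6, 11/3, 4.5, 16/3, 37/6.
h(2) ≈ -0.654, h(17/6) ≈ 0.816, h(11/3) ≈ 0.497, h(4.5) ≈ -0.911, h(16/3) ≈ -0.323, h(37/6) ≈ 0.973.
Sum = Δu · [h(2) + h(17/6) + h(11/3) + ...].
Sum ≈ 0.332.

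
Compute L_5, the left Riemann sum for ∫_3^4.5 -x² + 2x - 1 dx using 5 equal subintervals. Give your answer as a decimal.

Δx = (4.5 − 3)/5 = 0.3.
Left endpoints: 3, 3.3, 3.6, 3.9, 4.2.
f(3) = -4, f(3.3) = -5.29, f(3.6) = -6.76, f(3.9) = -8.41, f(4.2) = -10.24.
Sum = Δx · [f(3) + f(3.3) + f(3.6) + f(3.9) + f(4.2)].
Sum = -10.41.

-10.41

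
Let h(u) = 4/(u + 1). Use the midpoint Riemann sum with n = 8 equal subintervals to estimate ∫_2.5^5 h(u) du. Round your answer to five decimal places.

Δu = (5 − 2.5)/8 = 0.3125.
Midpoints: 2.65625, 2.96875, 3.28125, 3.59375, 3.90625, 4.21875, 4.53125, 4.84375.
h(2.65625) = 128/117, h(2.96875) = 128/127, h(3.28125) = 128/137, h(3.59375) = 128/147, h(3.90625) = 128/157, h(4.21875) = 128/167, h(4.53125) = 128/177, h(4.84375) = 128/187.
Sum = Δu · [h(2.65625) + h(2.96875) + h(3.28125) + ...].
Sum ≈ 2.15511.

2.15511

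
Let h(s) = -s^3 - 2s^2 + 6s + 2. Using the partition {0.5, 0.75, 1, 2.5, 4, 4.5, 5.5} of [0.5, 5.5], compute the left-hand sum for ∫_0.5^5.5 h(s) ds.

-144.48046875

Subinterval widths: 0.25, 0.25, 1.5, 1.5, 0.5, 1.
Left endpoints: 0.5, 0.75, 1, 2.5, 4, 4.5.
h(0.5) = 4.375, h(0.75) = 4.953125, h(1) = 5, h(2.5) = -11.125, h(4) = -70, h(4.5) = -102.625.
Sum = Σ Δs_i · h(s_i).
Sum = -144.48046875.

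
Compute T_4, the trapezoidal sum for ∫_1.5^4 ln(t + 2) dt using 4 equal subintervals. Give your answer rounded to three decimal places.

Δt = (4 − 1.5)/4 = 0.625.
f(1.5) ≈ 1.253, f(2.125) ≈ 1.417, f(2.75) ≈ 1.558, f(3.375) ≈ 1.682, f(4) ≈ 1.792.
T_4 = (Δt/2)·[f(t_0) + 2f(t_1) + 2f(t_2) + 2f(t_3) + f(t_4)].
Sum ≈ 3.862.

3.862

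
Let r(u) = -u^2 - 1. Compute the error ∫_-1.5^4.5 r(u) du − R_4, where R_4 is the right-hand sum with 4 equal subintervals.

15.75

Exact integral: ∫_-1.5^4.5 r(u) du = -37.5.
R_4 = -53.25.
Error = -37.5 − (-53.25) = 15.75.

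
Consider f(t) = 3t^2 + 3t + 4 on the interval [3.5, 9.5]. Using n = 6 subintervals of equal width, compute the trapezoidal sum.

Δt = (9.5 − 3.5)/6 = 1.
f(3.5) = 51.25, f(4.5) = 78.25, f(5.5) = 111.25, f(6.5) = 150.25, f(7.5) = 195.25, f(8.5) = 246.25, f(9.5) = 303.25.
T_6 = (Δt/2)·[f(t_0) + 2f(t_1) + ... + 2f(t_{5}) + f(t_6)].
Sum = 958.5.

958.5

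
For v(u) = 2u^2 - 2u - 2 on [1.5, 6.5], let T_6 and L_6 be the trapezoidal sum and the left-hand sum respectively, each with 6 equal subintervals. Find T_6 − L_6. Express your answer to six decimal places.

T_6 ≈ 131.99074074.
L_6 ≈ 102.82407407.
T_6 − L_6 ≈ 29.166667.

29.166667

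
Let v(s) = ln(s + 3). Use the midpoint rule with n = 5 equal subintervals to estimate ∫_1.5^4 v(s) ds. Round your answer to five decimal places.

4.35385

Δs = (4 − 1.5)/5 = 0.5.
Midpoints: 1.75, 2.25, 2.75, 3.25, 3.75.
v(1.75) ≈ 1.55814, v(2.25) ≈ 1.65823, v(2.75) ≈ 1.74920, v(3.25) ≈ 1.83258, v(3.75) ≈ 1.90954.
Sum = Δs · [v(1.75) + v(2.25) + v(2.75) + v(3.25) + v(3.75)].
Sum ≈ 4.35385.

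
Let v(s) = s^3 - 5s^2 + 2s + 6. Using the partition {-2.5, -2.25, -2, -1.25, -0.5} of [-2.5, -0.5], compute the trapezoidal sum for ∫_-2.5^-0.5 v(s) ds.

-30.875

Subinterval widths: 0.25, 0.25, 0.75, 0.75.
v(-2.5) = -45.875, v(-2.25) = -35.203125, v(-2) = -26, v(-1.25) = -6.265625, v(-0.5) = 3.625.
On each subinterval the trapezoid contributes (Δs_i/2)·[v(s_{i-1}) + v(s_i)].
Sum = -30.875.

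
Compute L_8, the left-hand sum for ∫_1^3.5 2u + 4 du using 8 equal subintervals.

20.46875

Δu = (3.5 − 1)/8 = 0.3125.
Left endpoints: 1, 1.3125, 1.625, 1.9375, 2.25, 2.5625, 2.875, 3.1875.
f(1) = 6, f(1.3125) = 6.625, f(1.625) = 7.25, f(1.9375) = 7.875, f(2.25) = 8.5, f(2.5625) = 9.125, f(2.875) = 9.75, f(3.1875) = 10.375.
Sum = Δu · [f(1) + f(1.3125) + f(1.625) + ...].
Sum = 20.46875.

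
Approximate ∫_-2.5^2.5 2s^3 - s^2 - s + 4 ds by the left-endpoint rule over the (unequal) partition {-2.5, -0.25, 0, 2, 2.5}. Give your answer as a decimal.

-53.7109375

Subinterval widths: 2.25, 0.25, 2, 0.5.
Left endpoints: -2.5, -0.25, 0, 2.
f(-2.5) = -31, f(-0.25) = 4.15625, f(0) = 4, f(2) = 14.
Sum = Σ Δs_i · f(s_i).
Sum = -53.7109375.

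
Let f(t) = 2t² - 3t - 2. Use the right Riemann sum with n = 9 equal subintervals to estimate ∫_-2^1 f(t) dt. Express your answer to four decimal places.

Δt = (1 − (-2))/9 = 1/3.
Right endpoints: -5/3, -4/3, -1, -2/3, -1/3, 0, 1/3, 2/3, 1.
f(-5/3) = 77/9, f(-4/3) = 50/9, f(-1) = 3, f(-2/3) = 8/9, f(-1/3) = -7/9, f(0) = -2, f(1/3) = -25/9, f(2/3) = -28/9, f(1) = -3.
Sum = Δt · [f(-5/3) + f(-4/3) + f(-1) + ...].
Sum ≈ 2.1111.

2.1111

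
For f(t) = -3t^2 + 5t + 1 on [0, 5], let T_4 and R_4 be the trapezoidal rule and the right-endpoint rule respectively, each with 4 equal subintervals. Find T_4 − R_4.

31.25

T_4 = -61.40625.
R_4 = -92.65625.
T_4 − R_4 = 31.25.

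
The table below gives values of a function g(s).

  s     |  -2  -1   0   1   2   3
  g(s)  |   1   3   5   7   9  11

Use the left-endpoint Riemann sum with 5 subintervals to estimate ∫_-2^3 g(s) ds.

25

Δs = 1.
Sum = 1·[1 + 3 + 5 + 7 + 9] = 25.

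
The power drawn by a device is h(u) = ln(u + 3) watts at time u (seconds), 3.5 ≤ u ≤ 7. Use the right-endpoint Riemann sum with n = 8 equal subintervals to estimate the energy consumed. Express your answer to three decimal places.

Δu = (7 − 3.5)/8 = 0.4375.
Right endpoints: 3.9375, 4.375, 4.8125, 5.25, 5.6875, 6.125, 6.5625, 7.
h(3.9375) ≈ 1.937, h(4.375) ≈ 1.998, h(4.8125) ≈ 2.056, h(5.25) ≈ 2.110, h(5.6875) ≈ 2.162, h(6.125) ≈ 2.211, h(6.5625) ≈ 2.258, h(7) ≈ 2.303.
Sum = Δu · [h(3.9375) + h(4.375) + h(4.8125) + ...].
Sum ≈ 7.453.

7.453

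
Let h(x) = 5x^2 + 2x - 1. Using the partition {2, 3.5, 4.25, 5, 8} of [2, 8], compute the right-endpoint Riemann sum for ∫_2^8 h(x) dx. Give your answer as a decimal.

Subinterval widths: 1.5, 0.75, 0.75, 3.
Right endpoints: 3.5, 4.25, 5, 8.
h(3.5) = 67.25, h(4.25) = 97.8125, h(5) = 134, h(8) = 335.
Sum = Σ Δx_i · h(x_i).
Sum = 1279.734375.

1279.734375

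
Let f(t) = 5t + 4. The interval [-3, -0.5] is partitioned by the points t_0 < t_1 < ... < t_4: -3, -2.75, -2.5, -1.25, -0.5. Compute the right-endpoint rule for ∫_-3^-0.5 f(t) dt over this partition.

Subinterval widths: 0.25, 0.25, 1.25, 0.75.
Right endpoints: -2.75, -2.5, -1.25, -0.5.
f(-2.75) = -9.75, f(-2.5) = -8.5, f(-1.25) = -2.25, f(-0.5) = 1.5.
Sum = Σ Δt_i · f(t_i).
Sum = -6.25.

-6.25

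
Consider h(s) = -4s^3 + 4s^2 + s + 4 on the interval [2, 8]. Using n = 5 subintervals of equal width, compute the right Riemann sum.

-4496.64

Δs = (8 − 2)/5 = 1.2.
Right endpoints: 3.2, 4.4, 5.6, 6.8, 8.
h(3.2) = -82.912, h(4.4) = -254.896, h(5.6) = -567.424, h(6.8) = -1061.968, h(8) = -1780.
Sum = Δs · [h(3.2) + h(4.4) + h(5.6) + h(6.8) + h(8)].
Sum = -4496.64.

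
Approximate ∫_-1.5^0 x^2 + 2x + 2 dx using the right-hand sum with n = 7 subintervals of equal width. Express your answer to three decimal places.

1.967

Δx = (0 − (-1.5))/7 = 3/14.
Right endpoints: -9/7, -15/14, -6/7, -9/14, -3/7, -3/14, 0.
f(-9/7) = 53/49, f(-15/14) = 197/196, f(-6/7) = 50/49, f(-9/14) = 221/196, f(-3/7) = 65/49, f(-3/14) = 317/196, f(0) = 2.
Sum = Δx · [f(-9/7) + f(-15/14) + f(-6/7) + ...].
Sum ≈ 1.967.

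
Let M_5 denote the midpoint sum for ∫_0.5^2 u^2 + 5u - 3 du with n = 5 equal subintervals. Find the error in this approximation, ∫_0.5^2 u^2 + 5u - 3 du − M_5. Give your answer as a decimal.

Exact integral: ∫_0.5^2 f(u) du = 7.5.
M_5 = 7.48875.
Error = 7.5 − 7.48875 = 0.01125.

0.01125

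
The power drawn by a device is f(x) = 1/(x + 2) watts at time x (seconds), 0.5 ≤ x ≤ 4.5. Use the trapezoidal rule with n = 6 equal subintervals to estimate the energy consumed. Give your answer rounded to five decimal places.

0.96052

Δx = (4.5 − 0.5)/6 = 2/3.
f(0.5) = 0.4, f(7/6) = 6/19, f(11/6) = 6/23, f(2.5) = 2/9, f(19/6) = 6/31, f(23/6) = 6/35, f(4.5) = 2/13.
T_6 = (Δx/2)·[f(x_0) + 2f(x_1) + ... + 2f(x_{5}) + f(x_6)].
Sum ≈ 0.96052.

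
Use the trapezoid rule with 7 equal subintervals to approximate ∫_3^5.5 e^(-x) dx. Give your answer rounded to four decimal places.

Δx = (5.5 − 3)/7 = 5/14.
f(3) ≈ 0.0498, f(47/14) ≈ 0.0348, f(26/7) ≈ 0.0244, f(57/14) ≈ 0.0171, f(31/7) ≈ 0.0119, f(67/14) ≈ 0.0083, f(36/7) ≈ 0.0058, f(5.5) ≈ 0.0041.
T_7 = (Δx/2)·[f(x_0) + 2f(x_1) + ... + 2f(x_{6}) + f(x_7)].
Sum ≈ 0.0462.

0.0462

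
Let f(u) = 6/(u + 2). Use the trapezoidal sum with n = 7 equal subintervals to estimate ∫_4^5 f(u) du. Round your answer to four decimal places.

Δu = (5 − 4)/7 = 1/7.
f(4) = 1, f(29/7) = 42/43, f(30/7) = 21/22, f(31/7) = 14/15, f(32/7) = 21/23, f(33/7) = 42/47, f(34/7) = 0.875, f(5) = 6/7.
T_7 = (Δu/2)·[f(u_0) + 2f(u_1) + ... + 2f(u_{6}) + f(u_7)].
Sum ≈ 0.9250.

0.9250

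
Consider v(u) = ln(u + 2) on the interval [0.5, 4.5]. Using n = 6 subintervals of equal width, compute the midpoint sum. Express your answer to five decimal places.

5.88052

Δu = (4.5 − 0.5)/6 = 2/3.
Midpoints: 5/6, 1.5, 13/6, 17/6, 3.5, 25/6.
v(5/6) ≈ 1.04145, v(1.5) ≈ 1.25276, v(13/6) ≈ 1.42712, v(17/6) ≈ 1.57554, v(3.5) ≈ 1.70475, v(25/6) ≈ 1.81916.
Sum = Δu · [v(5/6) + v(1.5) + v(13/6) + ...].
Sum ≈ 5.88052.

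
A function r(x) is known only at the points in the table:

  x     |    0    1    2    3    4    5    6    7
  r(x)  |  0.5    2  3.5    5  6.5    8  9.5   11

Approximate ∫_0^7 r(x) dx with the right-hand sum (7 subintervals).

Δx = 1.
Sum = 1·[2 + 3.5 + 5 + 6.5 + 8 + 9.5 + 11] = 45.5.

45.5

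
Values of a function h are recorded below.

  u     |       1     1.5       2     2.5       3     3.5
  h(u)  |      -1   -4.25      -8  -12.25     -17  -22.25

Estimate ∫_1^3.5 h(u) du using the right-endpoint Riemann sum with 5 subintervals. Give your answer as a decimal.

Δu = 0.5.
Sum = 0.5·[(-4.25) + (-8) + (-12.25) + (-17) + (-22.25)] = -31.875.

-31.875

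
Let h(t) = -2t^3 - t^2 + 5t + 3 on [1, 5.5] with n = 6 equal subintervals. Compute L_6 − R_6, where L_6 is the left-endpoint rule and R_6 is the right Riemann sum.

253.125

L_6 = -307.6171875.
R_6 = -560.7421875.
L_6 − R_6 = 253.125.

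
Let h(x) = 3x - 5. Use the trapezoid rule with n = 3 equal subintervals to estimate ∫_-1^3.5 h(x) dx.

Δx = (3.5 − (-1))/3 = 1.5.
h(-1) = -8, h(0.5) = -3.5, h(2) = 1, h(3.5) = 5.5.
T_3 = (Δx/2)·[h(x_0) + 2h(x_1) + 2h(x_2) + h(x_3)].
Sum = -5.625.

-5.625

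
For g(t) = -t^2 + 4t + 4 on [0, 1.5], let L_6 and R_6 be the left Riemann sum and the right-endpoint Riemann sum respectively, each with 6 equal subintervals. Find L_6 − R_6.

L_6 = 8.890625.
R_6 = 9.828125.
L_6 − R_6 = -0.9375.

-0.9375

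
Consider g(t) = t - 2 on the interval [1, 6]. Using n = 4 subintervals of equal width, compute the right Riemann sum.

10.625

Δt = (6 − 1)/4 = 1.25.
Right endpoints: 2.25, 3.5, 4.75, 6.
g(2.25) = 0.25, g(3.5) = 1.5, g(4.75) = 2.75, g(6) = 4.
Sum = Δt · [g(2.25) + g(3.5) + g(4.75) + g(6)].
Sum = 10.625.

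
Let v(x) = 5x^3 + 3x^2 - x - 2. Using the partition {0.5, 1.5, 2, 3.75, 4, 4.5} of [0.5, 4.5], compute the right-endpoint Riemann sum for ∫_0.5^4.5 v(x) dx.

914.75390625

Subinterval widths: 1, 0.5, 1.75, 0.25, 0.5.
Right endpoints: 1.5, 2, 3.75, 4, 4.5.
v(1.5) = 20.125, v(2) = 48, v(3.75) = 300.109375, v(4) = 362, v(4.5) = 509.875.
Sum = Σ Δx_i · v(x_i).
Sum = 914.75390625.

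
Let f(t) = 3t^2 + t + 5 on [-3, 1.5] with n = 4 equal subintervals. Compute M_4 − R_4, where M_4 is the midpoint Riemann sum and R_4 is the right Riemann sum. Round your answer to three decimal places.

4.588

M_4 ≈ 48.07617.
R_4 = 43.48828125.
M_4 − R_4 ≈ 4.588.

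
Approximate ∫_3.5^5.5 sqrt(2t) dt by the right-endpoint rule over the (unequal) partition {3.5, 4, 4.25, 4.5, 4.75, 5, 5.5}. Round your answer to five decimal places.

Subinterval widths: 0.5, 0.25, 0.25, 0.25, 0.25, 0.5.
Right endpoints: 4, 4.25, 4.5, 4.75, 5, 5.5.
f(4) ≈ 2.82843, f(4.25) ≈ 2.91548, f(4.5) ≈ 3.00000, f(4.75) ≈ 3.08221, f(5) ≈ 3.16228, f(5.5) ≈ 3.31662.
Sum = Σ Δt_i · f(t_i).
Sum ≈ 6.11252.

6.11252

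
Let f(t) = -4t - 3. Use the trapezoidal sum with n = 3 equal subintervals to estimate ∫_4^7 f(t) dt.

-75

Δt = (7 − 4)/3 = 1.
f(4) = -19, f(5) = -23, f(6) = -27, f(7) = -31.
T_3 = (Δt/2)·[f(t_0) + 2f(t_1) + 2f(t_2) + f(t_3)].
Sum = -75.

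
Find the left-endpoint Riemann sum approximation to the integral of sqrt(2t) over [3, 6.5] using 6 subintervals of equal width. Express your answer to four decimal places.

Δt = (6.5 − 3)/6 = 7/12.
Left endpoints: 3, 43/12, 25/6, 4.75, 16/3, 71/12.
f(3) ≈ 2.4495, f(43/12) ≈ 2.6771, f(25/6) ≈ 2.8868, f(4.75) ≈ 3.0822, f(16/3) ≈ 3.2660, f(71/12) ≈ 3.4400.
Sum = Δt · [f(3) + f(43/12) + f(25/6) + ...].
Sum ≈ 10.3842.

10.3842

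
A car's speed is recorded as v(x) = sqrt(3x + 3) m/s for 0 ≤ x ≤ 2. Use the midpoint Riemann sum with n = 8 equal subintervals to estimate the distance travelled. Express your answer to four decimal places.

4.8462

Δx = (2 − 0)/8 = 0.25.
Midpoints: 0.125, 0.375, 0.625, 0.875, 1.125, 1.375, 1.625, 1.875.
v(0.125) ≈ 1.8371, v(0.375) ≈ 2.0310, v(0.625) ≈ 2.2079, v(0.875) ≈ 2.3717, v(1.125) ≈ 2.5249, v(1.375) ≈ 2.6693, v(1.625) ≈ 2.8062, v(1.875) ≈ 2.9368.
Sum = Δx · [v(0.125) + v(0.375) + v(0.625) + ...].
Sum ≈ 4.8462.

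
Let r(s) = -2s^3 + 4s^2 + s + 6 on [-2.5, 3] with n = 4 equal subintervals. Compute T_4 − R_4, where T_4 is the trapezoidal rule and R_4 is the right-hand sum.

T_4 ≈ 74.57227.
R_4 ≈ 27.30664.
T_4 − R_4 = 47.265625.

47.265625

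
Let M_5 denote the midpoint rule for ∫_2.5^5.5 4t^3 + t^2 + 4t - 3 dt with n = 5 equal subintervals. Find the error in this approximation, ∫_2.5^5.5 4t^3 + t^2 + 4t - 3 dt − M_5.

4.41

Exact integral: ∫_2.5^5.5 f(t) dt = 965.25.
M_5 = 960.84.
Error = 965.25 − 960.84 = 4.41.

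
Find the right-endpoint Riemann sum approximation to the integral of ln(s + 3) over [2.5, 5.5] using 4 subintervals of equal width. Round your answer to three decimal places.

Δs = (5.5 − 2.5)/4 = 0.75.
Right endpoints: 3.25, 4, 4.75, 5.5.
f(3.25) ≈ 1.833, f(4) ≈ 1.946, f(4.75) ≈ 2.048, f(5.5) ≈ 2.140.
Sum = Δs · [f(3.25) + f(4) + f(4.75) + f(5.5)].
Sum ≈ 5.975.

5.975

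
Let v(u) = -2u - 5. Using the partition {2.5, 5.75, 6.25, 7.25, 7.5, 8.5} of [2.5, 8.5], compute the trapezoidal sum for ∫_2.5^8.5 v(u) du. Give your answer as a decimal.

-96

Subinterval widths: 3.25, 0.5, 1, 0.25, 1.
v(2.5) = -10, v(5.75) = -16.5, v(6.25) = -17.5, v(7.25) = -19.5, v(7.5) = -20, v(8.5) = -22.
On each subinterval the trapezoid contributes (Δu_i/2)·[v(u_{i-1}) + v(u_i)].
Sum = -96.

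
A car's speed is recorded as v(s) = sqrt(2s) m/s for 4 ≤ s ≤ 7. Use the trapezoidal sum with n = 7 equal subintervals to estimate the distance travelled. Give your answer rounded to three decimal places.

9.917

Δs = (7 − 4)/7 = 3/7.
v(4) ≈ 2.828, v(31/7) ≈ 2.976, v(34/7) ≈ 3.117, v(37/7) ≈ 3.251, v(40/7) ≈ 3.381, v(43/7) ≈ 3.505, v(46/7) ≈ 3.625, v(7) ≈ 3.742.
T_7 = (Δs/2)·[v(s_0) + 2v(s_1) + ... + 2v(s_{6}) + v(s_7)].
Sum ≈ 9.917.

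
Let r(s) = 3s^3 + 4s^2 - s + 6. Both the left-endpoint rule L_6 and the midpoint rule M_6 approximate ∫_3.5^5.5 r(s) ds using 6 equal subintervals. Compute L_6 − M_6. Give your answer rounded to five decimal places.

-70.94444

L_6 ≈ 669.6481481.
M_6 ≈ 740.5925926.
L_6 − M_6 ≈ -70.94444.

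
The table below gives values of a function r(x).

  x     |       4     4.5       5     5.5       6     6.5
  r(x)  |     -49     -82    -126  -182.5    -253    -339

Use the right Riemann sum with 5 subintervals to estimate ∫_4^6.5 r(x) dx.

-491.25

Δx = 0.5.
Sum = 0.5·[(-82) + (-126) + (-182.5) + (-253) + (-339)] = -491.25.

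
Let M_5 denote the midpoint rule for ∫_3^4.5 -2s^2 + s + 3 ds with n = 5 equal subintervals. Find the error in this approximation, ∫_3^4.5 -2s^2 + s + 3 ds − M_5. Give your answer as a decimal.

-0.0225

Exact integral: ∫_3^4.5 f(s) ds = -32.625.
M_5 = -32.6025.
Error = -32.625 − (-32.6025) = -0.0225.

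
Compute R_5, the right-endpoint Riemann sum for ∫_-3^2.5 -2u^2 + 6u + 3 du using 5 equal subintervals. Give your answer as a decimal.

-1.21

Δu = (2.5 − (-3))/5 = 1.1.
Right endpoints: -1.9, -0.8, 0.3, 1.4, 2.5.
f(-1.9) = -15.62, f(-0.8) = -3.08, f(0.3) = 4.62, f(1.4) = 7.48, f(2.5) = 5.5.
Sum = Δu · [f(-1.9) + f(-0.8) + f(0.3) + f(1.4) + f(2.5)].
Sum = -1.21.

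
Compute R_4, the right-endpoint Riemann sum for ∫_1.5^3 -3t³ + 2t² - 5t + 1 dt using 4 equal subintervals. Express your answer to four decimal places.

Δt = (3 − 1.5)/4 = 0.375.
Right endpoints: 1.875, 2.25, 2.625, 3.
f(1.875) = -10813/512, f(2.25) = -34.296875, f(2.625) = -26935/512, f(3) = -77.
Sum = Δt · [f(1.875) + f(2.25) + f(2.625) + f(3)].
Sum ≈ -69.3838.

-69.3838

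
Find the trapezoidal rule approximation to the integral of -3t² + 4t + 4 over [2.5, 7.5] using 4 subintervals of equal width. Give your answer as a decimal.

-290.15625

Δt = (7.5 − 2.5)/4 = 1.25.
f(2.5) = -4.75, f(3.75) = -23.1875, f(5) = -51, f(6.25) = -88.1875, f(7.5) = -134.75.
T_4 = (Δt/2)·[f(t_0) + 2f(t_1) + 2f(t_2) + 2f(t_3) + f(t_4)].
Sum = -290.15625.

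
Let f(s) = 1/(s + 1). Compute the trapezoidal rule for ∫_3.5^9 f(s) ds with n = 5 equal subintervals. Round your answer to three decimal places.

0.802

Δs = (9 − 3.5)/5 = 1.1.
f(3.5) = 2/9, f(4.6) = 5/28, f(5.7) = 10/67, f(6.8) = 5/39, f(7.9) = 10/89, f(9) = 0.1.
T_5 = (Δs/2)·[f(s_0) + 2f(s_1) + ... + 2f(s_{4}) + f(s_5)].
Sum ≈ 0.802.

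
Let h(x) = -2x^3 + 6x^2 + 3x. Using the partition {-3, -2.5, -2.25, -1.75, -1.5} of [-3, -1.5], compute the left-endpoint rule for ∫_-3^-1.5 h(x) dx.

Subinterval widths: 0.5, 0.25, 0.5, 0.25.
Left endpoints: -3, -2.5, -2.25, -1.75.
h(-3) = 99, h(-2.5) = 61.25, h(-2.25) = 46.40625, h(-1.75) = 23.84375.
Sum = Σ Δx_i · h(x_i).
Sum = 93.9765625.

93.9765625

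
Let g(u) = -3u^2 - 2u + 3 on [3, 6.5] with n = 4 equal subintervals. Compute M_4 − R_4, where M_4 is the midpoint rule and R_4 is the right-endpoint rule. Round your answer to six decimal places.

M_4 ≈ -269.70507812.
R_4 = -318.41796875.
M_4 − R_4 ≈ 48.712891.

48.712891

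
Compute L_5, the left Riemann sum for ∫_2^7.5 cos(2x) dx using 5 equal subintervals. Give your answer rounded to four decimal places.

Δx = (7.5 − 2)/5 = 1.1.
Left endpoints: 2, 3.1, 4.2, 5.3, 6.4.
f(2) ≈ -0.6536, f(3.1) ≈ 0.9965, f(4.2) ≈ -0.5193, f(5.3) ≈ -0.3853, f(6.4) ≈ 0.9728.
Sum = Δx · [f(2) + f(3.1) + f(4.2) + f(5.3) + f(6.4)].
Sum ≈ 0.4522.

0.4522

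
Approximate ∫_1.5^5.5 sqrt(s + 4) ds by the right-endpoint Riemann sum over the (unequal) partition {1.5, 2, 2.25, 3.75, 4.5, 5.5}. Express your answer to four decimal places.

11.2944

Subinterval widths: 0.5, 0.25, 1.5, 0.75, 1.
Right endpoints: 2, 2.25, 3.75, 4.5, 5.5.
f(2) ≈ 2.4495, f(2.25) ≈ 2.5000, f(3.75) ≈ 2.7839, f(4.5) ≈ 2.9155, f(5.5) ≈ 3.0822.
Sum = Σ Δs_i · f(s_i).
Sum ≈ 11.2944.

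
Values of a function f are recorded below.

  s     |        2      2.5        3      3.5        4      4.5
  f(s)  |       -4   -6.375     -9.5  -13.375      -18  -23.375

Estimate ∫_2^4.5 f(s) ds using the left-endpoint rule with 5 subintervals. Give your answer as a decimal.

Δs = 0.5.
Sum = 0.5·[(-4) + (-6.375) + (-9.5) + (-13.375) + (-18)] = -25.625.

-25.625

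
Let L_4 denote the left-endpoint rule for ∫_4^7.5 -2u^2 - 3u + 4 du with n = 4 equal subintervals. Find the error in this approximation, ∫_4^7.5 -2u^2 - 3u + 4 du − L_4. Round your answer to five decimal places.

Exact integral: ∫_4^7.5 f(u) du ≈ -284.9583333.
L_4 = -246.0390625.
Error ≈ -284.9583333 − (-246.0390625) ≈ -38.91927.

-38.91927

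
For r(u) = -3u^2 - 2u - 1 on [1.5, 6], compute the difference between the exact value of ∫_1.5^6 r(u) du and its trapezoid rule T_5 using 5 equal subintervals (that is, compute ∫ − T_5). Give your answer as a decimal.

Exact integral: ∫_1.5^6 r(u) du = -250.875.
T_5 = -252.6975.
Error = -250.875 − (-252.6975) = 1.8225.

1.8225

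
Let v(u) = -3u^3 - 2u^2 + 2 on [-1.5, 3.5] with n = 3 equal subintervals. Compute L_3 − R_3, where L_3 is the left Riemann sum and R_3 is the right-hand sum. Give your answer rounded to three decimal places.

264.583

L_3 ≈ -22.75463.
R_3 ≈ -287.33796.
L_3 − R_3 ≈ 264.583.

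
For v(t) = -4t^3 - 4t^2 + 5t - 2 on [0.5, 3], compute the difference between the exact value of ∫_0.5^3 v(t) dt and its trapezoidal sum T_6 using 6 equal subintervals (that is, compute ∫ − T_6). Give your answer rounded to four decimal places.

Exact integral: ∫_0.5^3 v(t) dt ≈ -99.895833.
T_6 ≈ -101.704282.
Error ≈ -99.895833 − (-101.704282) ≈ 1.8084.

1.8084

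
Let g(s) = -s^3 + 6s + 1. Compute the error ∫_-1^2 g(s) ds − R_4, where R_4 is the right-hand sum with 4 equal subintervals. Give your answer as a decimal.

Exact integral: ∫_-1^2 g(s) ds = 8.25.
R_4 = 11.203125.
Error = 8.25 − 11.203125 = -2.953125.

-2.953125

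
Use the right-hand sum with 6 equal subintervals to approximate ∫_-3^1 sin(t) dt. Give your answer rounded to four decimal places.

Δt = (1 − (-3))/6 = 2/3.
Right endpoints: -7/3, -5/3, -1, -1/3, 1/3, 1.
f(-7/3) ≈ -0.7231, f(-5/3) ≈ -0.9954, f(-1) ≈ -0.8415, f(-1/3) ≈ -0.3272, f(1/3) ≈ 0.3272, f(1) ≈ 0.8415.
Sum = Δt · [f(-7/3) + f(-5/3) + f(-1) + ...].
Sum ≈ -1.1457.

-1.1457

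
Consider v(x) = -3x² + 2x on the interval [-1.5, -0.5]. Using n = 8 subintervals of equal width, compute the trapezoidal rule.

Δx = (-0.5 − (-1.5))/8 = 0.125.
v(-1.5) = -9.75, v(-1.375) = -8.421875, v(-1.25) = -7.1875, v(-1.125) = -6.046875, v(-1) = -5, v(-0.875) = -4.046875, v(-0.75) = -3.1875, v(-0.625) = -2.421875, v(-0.5) = -1.75.
T_8 = (Δx/2)·[v(x_0) + 2v(x_1) + ... + 2v(x_{7}) + v(x_8)].
Sum = -5.2578125.

-5.2578125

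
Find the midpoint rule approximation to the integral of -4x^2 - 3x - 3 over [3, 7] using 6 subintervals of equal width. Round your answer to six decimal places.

Δx = (7 − 3)/6 = 2/3.
Midpoints: 10/3, 4, 14/3, 16/3, 6, 20/3.
f(10/3) = -517/9, f(4) = -79, f(14/3) = -937/9, f(16/3) = -1195/9, f(6) = -165, f(20/3) = -1807/9.
Sum = Δx · [f(10/3) + f(4) + f(14/3) + ...].
Sum ≈ -492.740741.

-492.740741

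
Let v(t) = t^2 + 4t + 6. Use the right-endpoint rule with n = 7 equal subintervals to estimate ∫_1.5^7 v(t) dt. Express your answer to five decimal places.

Δt = (7 − 1.5)/7 = 11/14.
Right endpoints: 16/7, 43/14, 27/7, 65/14, 38/7, 87/14, 7.
v(16/7) = 998/49, v(43/14) = 5433/196, v(27/7) = 1779/49, v(65/14) = 9041/196, v(38/7) = 2802/49, v(87/14) = 13617/196, v(7) = 83.
Sum = Δt · [v(16/7) + v(43/14) + v(27/7) + ...].
Sum ≈ 267.28316.

267.28316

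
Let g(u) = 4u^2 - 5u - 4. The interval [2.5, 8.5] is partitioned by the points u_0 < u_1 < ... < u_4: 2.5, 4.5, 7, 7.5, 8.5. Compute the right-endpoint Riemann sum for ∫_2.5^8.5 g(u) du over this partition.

835.75

Subinterval widths: 2, 2.5, 0.5, 1.
Right endpoints: 4.5, 7, 7.5, 8.5.
g(4.5) = 54.5, g(7) = 157, g(7.5) = 183.5, g(8.5) = 242.5.
Sum = Σ Δu_i · g(u_i).
Sum = 835.75.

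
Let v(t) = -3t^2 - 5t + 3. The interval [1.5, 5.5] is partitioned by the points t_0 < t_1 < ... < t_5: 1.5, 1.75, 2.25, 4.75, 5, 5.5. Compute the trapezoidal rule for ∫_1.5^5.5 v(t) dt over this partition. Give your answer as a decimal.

Subinterval widths: 0.25, 0.5, 2.5, 0.25, 0.5.
v(1.5) = -11.25, v(1.75) = -14.9375, v(2.25) = -23.4375, v(4.75) = -88.4375, v(5) = -97, v(5.5) = -115.25.
On each subinterval the trapezoid contributes (Δt_i/2)·[v(t_{i-1}) + v(t_i)].
Sum = -228.953125.

-228.953125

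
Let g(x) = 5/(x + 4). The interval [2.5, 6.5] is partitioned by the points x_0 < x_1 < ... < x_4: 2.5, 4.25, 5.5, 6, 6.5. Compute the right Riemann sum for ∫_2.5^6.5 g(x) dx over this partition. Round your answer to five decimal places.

2.20660

Subinterval widths: 1.75, 1.25, 0.5, 0.5.
Right endpoints: 4.25, 5.5, 6, 6.5.
g(4.25) = 20/33, g(5.5) = 10/19, g(6) = 0.5, g(6.5) = 10/21.
Sum = Σ Δx_i · g(x_i).
Sum ≈ 2.20660.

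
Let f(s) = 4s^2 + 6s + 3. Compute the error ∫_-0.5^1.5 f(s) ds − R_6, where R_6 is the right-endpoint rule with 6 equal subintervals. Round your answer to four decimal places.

Exact integral: ∫_-0.5^1.5 f(s) ds ≈ 16.666667.
R_6 ≈ 20.148148.
Error ≈ 16.666667 − 20.148148 ≈ -3.4815.

-3.4815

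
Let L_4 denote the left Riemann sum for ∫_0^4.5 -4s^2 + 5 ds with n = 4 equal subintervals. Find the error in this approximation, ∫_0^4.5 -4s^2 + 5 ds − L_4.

Exact integral: ∫_0^4.5 f(s) ds = -99.
L_4 = -57.234375.
Error = -99 − (-57.234375) = -41.765625.

-41.765625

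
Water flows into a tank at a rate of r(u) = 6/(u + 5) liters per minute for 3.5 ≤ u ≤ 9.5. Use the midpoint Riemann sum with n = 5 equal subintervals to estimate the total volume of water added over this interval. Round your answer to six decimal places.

Δu = (9.5 − 3.5)/5 = 1.2.
Midpoints: 4.1, 5.3, 6.5, 7.7, 8.9.
r(4.1) = 60/91, r(5.3) = 60/103, r(6.5) = 12/23, r(7.7) = 60/127, r(8.9) = 60/139.
Sum = Δu · [r(4.1) + r(5.3) + r(6.5) + r(7.7) + r(8.9)].
Sum ≈ 3.201240.

3.201240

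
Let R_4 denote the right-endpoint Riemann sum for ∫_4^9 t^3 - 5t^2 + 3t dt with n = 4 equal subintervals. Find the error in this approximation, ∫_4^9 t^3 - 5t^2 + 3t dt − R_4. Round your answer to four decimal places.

Exact integral: ∫_4^9 f(t) dt ≈ 565.416667.
R_4 = 806.171875.
Error ≈ 565.416667 − 806.171875 ≈ -240.7552.

-240.7552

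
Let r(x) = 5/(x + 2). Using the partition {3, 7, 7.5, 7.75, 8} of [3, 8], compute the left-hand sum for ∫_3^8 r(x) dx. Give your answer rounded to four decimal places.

Subinterval widths: 4, 0.5, 0.25, 0.25.
Left endpoints: 3, 7, 7.5, 7.75.
r(3) = 1, r(7) = 5/9, r(7.5) = 10/19, r(7.75) = 20/39.
Sum = Σ Δx_i · r(x_i).
Sum ≈ 4.5376.

4.5376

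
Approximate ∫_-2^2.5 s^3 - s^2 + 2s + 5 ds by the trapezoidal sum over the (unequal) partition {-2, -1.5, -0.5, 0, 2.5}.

28.96875

Subinterval widths: 0.5, 1, 0.5, 2.5.
f(-2) = -11, f(-1.5) = -3.625, f(-0.5) = 3.625, f(0) = 5, f(2.5) = 19.375.
On each subinterval the trapezoid contributes (Δs_i/2)·[f(s_{i-1}) + f(s_i)].
Sum = 28.96875.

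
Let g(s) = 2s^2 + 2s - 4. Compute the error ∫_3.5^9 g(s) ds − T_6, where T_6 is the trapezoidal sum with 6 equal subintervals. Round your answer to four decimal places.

-1.5405

Exact integral: ∫_3.5^9 g(s) ds ≈ 504.166667.
T_6 ≈ 505.707176.
Error ≈ 504.166667 − 505.707176 ≈ -1.5405.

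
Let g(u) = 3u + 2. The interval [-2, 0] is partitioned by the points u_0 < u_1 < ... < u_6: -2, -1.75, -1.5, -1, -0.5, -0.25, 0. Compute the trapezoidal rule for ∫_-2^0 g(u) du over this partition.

Subinterval widths: 0.25, 0.25, 0.5, 0.5, 0.25, 0.25.
g(-2) = -4, g(-1.75) = -3.25, g(-1.5) = -2.5, g(-1) = -1, g(-0.5) = 0.5, g(-0.25) = 1.25, g(0) = 2.
On each subinterval the trapezoid contributes (Δu_i/2)·[g(u_{i-1}) + g(u_i)].
Sum = -2.

-2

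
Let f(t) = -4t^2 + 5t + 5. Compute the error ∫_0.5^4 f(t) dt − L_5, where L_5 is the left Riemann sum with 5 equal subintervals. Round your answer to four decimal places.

Exact integral: ∫_0.5^4 f(t) dt ≈ -28.291667.
L_5 = -13.51.
Error ≈ -28.291667 − (-13.51) ≈ -14.7817.

-14.7817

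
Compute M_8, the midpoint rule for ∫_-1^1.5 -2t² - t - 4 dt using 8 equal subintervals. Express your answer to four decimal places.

-13.5010

Δt = (1.5 − (-1))/8 = 0.3125.
Midpoints: -0.84375, -0.53125, -0.21875, 0.09375, 0.40625, 0.71875, 1.03125, 1.34375.
f(-0.84375) = -2345/512, f(-0.53125) = -2065/512, f(-0.21875) = -1985/512, f(0.09375) = -2105/512, f(0.40625) = -2425/512, f(0.71875) = -2945/512, f(1.03125) = -3665/512, f(1.34375) = -4585/512.
Sum = Δt · [f(-0.84375) + f(-0.53125) + f(-0.21875) + ...].
Sum ≈ -13.5010.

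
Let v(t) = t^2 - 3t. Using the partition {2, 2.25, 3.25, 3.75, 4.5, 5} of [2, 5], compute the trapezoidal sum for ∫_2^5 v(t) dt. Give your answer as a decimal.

Subinterval widths: 0.25, 1, 0.5, 0.75, 0.5.
v(2) = -2, v(2.25) = -1.6875, v(3.25) = 0.8125, v(3.75) = 2.8125, v(4.5) = 6.75, v(5) = 10.
On each subinterval the trapezoid contributes (Δt_i/2)·[v(t_{i-1}) + v(t_i)].
Sum = 7.78125.

7.78125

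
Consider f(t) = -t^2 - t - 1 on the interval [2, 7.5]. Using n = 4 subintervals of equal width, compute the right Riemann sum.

-211.01953125

Δt = (7.5 − 2)/4 = 1.375.
Right endpoints: 3.375, 4.75, 6.125, 7.5.
f(3.375) = -15.765625, f(4.75) = -28.3125, f(6.125) = -44.640625, f(7.5) = -64.75.
Sum = Δt · [f(3.375) + f(4.75) + f(6.125) + f(7.5)].
Sum = -211.01953125.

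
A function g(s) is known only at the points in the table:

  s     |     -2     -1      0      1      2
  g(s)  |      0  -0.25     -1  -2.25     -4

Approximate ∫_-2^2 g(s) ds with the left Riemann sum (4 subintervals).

Δs = 1.
Sum = 1·[0 + (-0.25) + (-1) + (-2.25)] = -3.5.

-3.5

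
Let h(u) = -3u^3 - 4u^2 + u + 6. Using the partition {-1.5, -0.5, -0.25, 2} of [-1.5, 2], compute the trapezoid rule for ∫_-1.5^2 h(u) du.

Subinterval widths: 1, 0.25, 2.25.
h(-1.5) = 5.625, h(-0.5) = 4.875, h(-0.25) = 5.546875, h(2) = -32.
On each subinterval the trapezoid contributes (Δu_i/2)·[h(u_{i-1}) + h(u_i)].
Sum = -23.20703125.

-23.20703125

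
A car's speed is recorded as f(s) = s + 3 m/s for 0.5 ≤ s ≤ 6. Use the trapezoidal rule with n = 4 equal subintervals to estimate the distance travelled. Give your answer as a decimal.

Δs = (6 − 0.5)/4 = 1.375.
f(0.5) = 3.5, f(1.875) = 4.875, f(3.25) = 6.25, f(4.625) = 7.625, f(6) = 9.
T_4 = (Δs/2)·[f(s_0) + 2f(s_1) + 2f(s_2) + 2f(s_3) + f(s_4)].
Sum = 34.375.

34.375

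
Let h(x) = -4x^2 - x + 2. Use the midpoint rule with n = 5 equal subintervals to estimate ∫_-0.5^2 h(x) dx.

-7.5

Δx = (2 − (-0.5))/5 = 0.5.
Midpoints: -0.25, 0.25, 0.75, 1.25, 1.75.
h(-0.25) = 2, h(0.25) = 1.5, h(0.75) = -1, h(1.25) = -5.5, h(1.75) = -12.
Sum = Δx · [h(-0.25) + h(0.25) + h(0.75) + h(1.25) + h(1.75)].
Sum = -7.5.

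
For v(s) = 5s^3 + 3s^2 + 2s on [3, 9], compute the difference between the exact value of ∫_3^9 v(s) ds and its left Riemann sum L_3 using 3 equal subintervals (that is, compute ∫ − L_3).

3366

Exact integral: ∫_3^9 v(s) ds = 8874.
L_3 = 5508.
Error = 8874 − 5508 = 3366.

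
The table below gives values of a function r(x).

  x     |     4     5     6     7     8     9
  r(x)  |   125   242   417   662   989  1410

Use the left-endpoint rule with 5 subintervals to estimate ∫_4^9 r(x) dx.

Δx = 1.
Sum = 1·[125 + 242 + 417 + 662 + 989] = 2435.

2435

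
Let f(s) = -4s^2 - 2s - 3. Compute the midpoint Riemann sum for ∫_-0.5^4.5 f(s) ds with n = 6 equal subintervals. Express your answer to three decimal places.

Δs = (4.5 − (-0.5))/6 = 5/6.
Midpoints: -1/12, 0.75, 19/12, 29/12, 3.25, 49/12.
f(-1/12) = -103/36, f(0.75) = -6.75, f(19/12) = -583/36, f(29/12) = -1123/36, f(3.25) = -51.75, f(49/12) = -2803/36.
Sum = Δs · [f(-1/12) + f(0.75) + f(19/12) + ...].
Sum ≈ -155.509.

-155.509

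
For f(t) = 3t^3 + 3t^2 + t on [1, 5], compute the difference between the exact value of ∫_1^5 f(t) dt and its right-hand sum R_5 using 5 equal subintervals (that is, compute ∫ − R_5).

Exact integral: ∫_1^5 f(t) dt = 604.
R_5 = 796.
Error = 604 − 796 = -192.

-192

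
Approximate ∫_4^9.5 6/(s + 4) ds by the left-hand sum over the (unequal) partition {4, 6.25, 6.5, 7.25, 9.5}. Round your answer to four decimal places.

3.4624

Subinterval widths: 2.25, 0.25, 0.75, 2.25.
Left endpoints: 4, 6.25, 6.5, 7.25.
f(4) = 0.75, f(6.25) = 24/41, f(6.5) = 4/7, f(7.25) = 8/15.
Sum = Σ Δs_i · f(s_i).
Sum ≈ 3.4624.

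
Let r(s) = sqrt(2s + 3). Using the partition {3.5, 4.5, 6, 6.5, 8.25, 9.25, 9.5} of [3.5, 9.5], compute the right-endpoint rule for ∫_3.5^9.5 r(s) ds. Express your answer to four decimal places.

24.8108

Subinterval widths: 1, 1.5, 0.5, 1.75, 1, 0.25.
Right endpoints: 4.5, 6, 6.5, 8.25, 9.25, 9.5.
r(4.5) ≈ 3.4641, r(6) ≈ 3.8730, r(6.5) ≈ 4.0000, r(8.25) ≈ 4.4159, r(9.25) ≈ 4.6368, r(9.5) ≈ 4.6904.
Sum = Σ Δs_i · r(s_i).
Sum ≈ 24.8108.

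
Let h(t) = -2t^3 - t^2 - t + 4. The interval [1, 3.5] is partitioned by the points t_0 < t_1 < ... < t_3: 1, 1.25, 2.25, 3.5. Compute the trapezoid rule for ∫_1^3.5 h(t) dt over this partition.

Subinterval widths: 0.25, 1, 1.25.
h(1) = 0, h(1.25) = -2.71875, h(2.25) = -26.09375, h(3.5) = -97.5.
On each subinterval the trapezoid contributes (Δt_i/2)·[h(t_{i-1}) + h(t_i)].
Sum = -91.9921875.

-91.9921875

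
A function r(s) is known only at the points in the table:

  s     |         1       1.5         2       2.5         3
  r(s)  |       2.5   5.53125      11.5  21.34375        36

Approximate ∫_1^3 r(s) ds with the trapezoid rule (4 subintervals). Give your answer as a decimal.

Δs = 0.5.
T_4 = (0.5/2)·[2.5 + 2·5.53125 + 2·11.5 + 2·21.34375 + 36] = 28.8125.

28.8125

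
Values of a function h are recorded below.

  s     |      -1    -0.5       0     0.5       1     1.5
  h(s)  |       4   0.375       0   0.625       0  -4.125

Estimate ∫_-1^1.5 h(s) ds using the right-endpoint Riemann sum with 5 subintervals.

Δs = 0.5.
Sum = 0.5·[0.375 + 0 + 0.625 + 0 + (-4.125)] = -1.5625.

-1.5625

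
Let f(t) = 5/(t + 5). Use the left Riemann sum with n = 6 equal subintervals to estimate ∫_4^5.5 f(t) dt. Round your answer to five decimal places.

0.78076

Δt = (5.5 − 4)/6 = 0.25.
Left endpoints: 4, 4.25, 4.5, 4.75, 5, 5.25.
f(4) = 5/9, f(4.25) = 20/37, f(4.5) = 10/19, f(4.75) = 20/39, f(5) = 0.5, f(5.25) = 20/41.
Sum = Δt · [f(4) + f(4.25) + f(4.5) + ...].
Sum ≈ 0.78076.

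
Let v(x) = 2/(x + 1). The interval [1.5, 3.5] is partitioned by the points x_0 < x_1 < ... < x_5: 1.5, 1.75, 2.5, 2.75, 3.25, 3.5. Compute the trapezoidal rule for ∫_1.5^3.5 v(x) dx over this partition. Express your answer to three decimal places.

Subinterval widths: 0.25, 0.75, 0.25, 0.5, 0.25.
v(1.5) = 0.8, v(1.75) = 8/11, v(2.5) = 4/7, v(2.75) = 8/15, v(3.25) = 8/17, v(3.5) = 4/9.
On each subinterval the trapezoid contributes (Δx_i/2)·[v(x_{i-1}) + v(x_i)].
Sum ≈ 1.181.

1.181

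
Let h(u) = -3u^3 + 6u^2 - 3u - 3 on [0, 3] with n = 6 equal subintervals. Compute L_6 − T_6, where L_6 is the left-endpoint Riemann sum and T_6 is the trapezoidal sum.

L_6 = -21.1875.
T_6 = -30.1875.
L_6 − T_6 = 9.

9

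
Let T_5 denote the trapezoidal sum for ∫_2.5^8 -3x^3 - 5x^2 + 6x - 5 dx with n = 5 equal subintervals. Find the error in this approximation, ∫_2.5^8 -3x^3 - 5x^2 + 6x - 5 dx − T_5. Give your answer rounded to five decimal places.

Exact integral: ∫_2.5^8 f(x) dx ≈ -3724.2447917.
T_5 = -3782.19875.
Error ≈ -3724.2447917 − (-3782.19875) ≈ 57.95396.

57.95396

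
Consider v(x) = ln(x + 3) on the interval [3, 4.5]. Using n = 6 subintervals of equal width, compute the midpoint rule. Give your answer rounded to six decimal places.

Δx = (4.5 − 3)/6 = 0.25.
Midpoints: 3.125, 3.375, 3.625, 3.875, 4.125, 4.375.
v(3.125) ≈ 1.812379, v(3.375) ≈ 1.852384, v(3.625) ≈ 1.890850, v(3.875) ≈ 1.927892, v(4.125) ≈ 1.963610, v(4.375) ≈ 1.998096.
Sum = Δx · [v(3.125) + v(3.375) + v(3.625) + ...].
Sum ≈ 2.861303.

2.861303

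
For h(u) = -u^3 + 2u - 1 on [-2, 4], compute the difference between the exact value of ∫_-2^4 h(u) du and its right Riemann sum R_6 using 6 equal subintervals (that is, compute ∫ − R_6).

33

Exact integral: ∫_-2^4 h(u) du = -54.
R_6 = -87.
Error = -54 − (-87) = 33.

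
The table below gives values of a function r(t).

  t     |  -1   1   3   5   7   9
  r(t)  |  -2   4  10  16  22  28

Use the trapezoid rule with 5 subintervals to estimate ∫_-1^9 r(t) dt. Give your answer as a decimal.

130

Δt = 2.
T_5 = (2/2)·[(-2) + 2·4 + 2·10 + 2·16 + 2·22 + 28] = 130.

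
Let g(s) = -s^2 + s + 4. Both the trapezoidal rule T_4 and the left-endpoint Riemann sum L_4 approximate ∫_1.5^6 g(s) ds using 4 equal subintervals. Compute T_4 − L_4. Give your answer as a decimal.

-16.453125

T_4 = -36.94921875.
L_4 = -20.49609375.
T_4 − L_4 = -16.453125.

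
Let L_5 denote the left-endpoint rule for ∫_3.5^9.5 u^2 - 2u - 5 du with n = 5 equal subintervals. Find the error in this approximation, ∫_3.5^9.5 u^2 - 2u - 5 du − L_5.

Exact integral: ∫_3.5^9.5 f(u) du = 163.5.
L_5 = 125.34.
Error = 163.5 − 125.34 = 38.16.

38.16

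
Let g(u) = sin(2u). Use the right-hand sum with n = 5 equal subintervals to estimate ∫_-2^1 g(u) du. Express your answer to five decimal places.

Δu = (1 − (-2))/5 = 0.6.
Right endpoints: -1.4, -0.8, -0.2, 0.4, 1.
g(-1.4) ≈ -0.33499, g(-0.8) ≈ -0.99957, g(-0.2) ≈ -0.38942, g(0.4) ≈ 0.71736, g(1) ≈ 0.90930.
Sum = Δu · [g(-1.4) + g(-0.8) + g(-0.2) + g(0.4) + g(1)].
Sum ≈ -0.05840.

-0.05840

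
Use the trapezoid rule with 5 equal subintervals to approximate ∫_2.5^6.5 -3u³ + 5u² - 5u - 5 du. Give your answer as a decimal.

-1002.98

Δu = (6.5 − 2.5)/5 = 0.8.
f(2.5) = -33.125, f(3.3) = -74.861, f(4.1) = -148.213, f(4.9) = -262.397, f(5.7) = -426.629, f(6.5) = -650.125.
T_5 = (Δu/2)·[f(u_0) + 2f(u_1) + ... + 2f(u_{4}) + f(u_5)].
Sum = -1002.98.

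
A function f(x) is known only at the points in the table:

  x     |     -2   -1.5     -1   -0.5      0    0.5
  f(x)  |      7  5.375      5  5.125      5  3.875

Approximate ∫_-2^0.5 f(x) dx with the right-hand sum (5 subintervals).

Δx = 0.5.
Sum = 0.5·[5.375 + 5 + 5.125 + 5 + 3.875] = 12.1875.

12.1875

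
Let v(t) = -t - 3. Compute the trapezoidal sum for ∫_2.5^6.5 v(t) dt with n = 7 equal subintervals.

Δt = (6.5 − 2.5)/7 = 4/7.
v(2.5) = -5.5, v(43/14) = -85/14, v(51/14) = -93/14, v(59/14) = -101/14, v(67/14) = -109/14, v(75/14) = -117/14, v(83/14) = -125/14, v(6.5) = -9.5.
T_7 = (Δt/2)·[v(t_0) + 2v(t_1) + ... + 2v(t_{6}) + v(t_7)].
Sum = -30.

-30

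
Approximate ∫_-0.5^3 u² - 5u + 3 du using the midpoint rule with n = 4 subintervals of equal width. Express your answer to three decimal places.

-2.557

Δu = (3 − (-0.5))/4 = 0.875.
Midpoints: -0.0625, 0.8125, 1.6875, 2.5625.
f(-0.0625) = 3.31640625, f(0.8125) = -0.40234375, f(1.6875) = -2.58984375, f(2.5625) = -3.24609375.
Sum = Δu · [f(-0.0625) + f(0.8125) + f(1.6875) + f(2.5625)].
Sum ≈ -2.557.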